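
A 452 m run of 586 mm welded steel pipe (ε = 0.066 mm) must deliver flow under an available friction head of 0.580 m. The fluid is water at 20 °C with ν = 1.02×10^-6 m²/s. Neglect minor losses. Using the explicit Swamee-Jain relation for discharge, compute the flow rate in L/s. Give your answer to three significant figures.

Q ≈ 274 L/s

Swamee-Jain (Type II): Q = -0.965·√(gD⁵h_f/L)·ln[ε/(3.7D) + √(3.17ν²L/(gD³h_f))]
√(gD⁵h_f/L) = √(9.81·0.586⁵·0.580/452) = 0.02949
ε/(3.7D) = 3.04×10^-5; √(3.17ν²L/(gD³h_f)) = 3.61×10^-5
Q = -0.965·0.02949·ln(6.652×10^-5) = 0.2737 m³/s
Check: V = 1.01 m/s, Re = 5.83×10^5, f = 0.01438, h_f = 0.582 m ≈ 0.580 m ✓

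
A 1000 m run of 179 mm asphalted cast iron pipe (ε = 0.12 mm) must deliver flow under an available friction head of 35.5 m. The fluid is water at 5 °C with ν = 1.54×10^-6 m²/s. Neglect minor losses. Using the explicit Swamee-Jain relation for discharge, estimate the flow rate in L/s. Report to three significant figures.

Swamee-Jain (Type II): Q = -0.965·√(gD⁵h_f/L)·ln[ε/(3.7D) + √(3.17ν²L/(gD³h_f))]
√(gD⁵h_f/L) = √(9.81·0.179⁵·35.5/1000) = 0.008000
ε/(3.7D) = 1.81×10^-4; √(3.17ν²L/(gD³h_f)) = 6.14×10^-5
Q = -0.965·0.008000·ln(2.425×10^-4) = 0.06426 m³/s
Check: V = 2.55 m/s, Re = 2.97×10^5, f = 0.01926, h_f = 35.8 m ≈ 35.5 m ✓

Q ≈ 64.3 L/s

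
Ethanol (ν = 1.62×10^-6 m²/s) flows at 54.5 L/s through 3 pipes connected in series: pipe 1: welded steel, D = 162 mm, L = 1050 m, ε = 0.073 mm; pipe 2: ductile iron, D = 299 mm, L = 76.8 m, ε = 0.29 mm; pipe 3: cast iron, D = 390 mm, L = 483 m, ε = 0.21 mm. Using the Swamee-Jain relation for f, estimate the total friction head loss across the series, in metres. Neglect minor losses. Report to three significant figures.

H ≈ 42.5 m

Pipe 1: V = 2.644 m/s, Re = 2.64×10^5, ε/D = 4.51×10^-4, f = 0.01822, h_1 = f(L/D)V²/2g = 42.07 m
Pipe 2: V = 0.7762 m/s, Re = 1.43×10^5, ε/D = 9.70×10^-4, f = 0.02156, h_2 = f(L/D)V²/2g = 0.1701 m
Pipe 3: V = 0.4562 m/s, Re = 1.10×10^5, ε/D = 5.38×10^-4, f = 0.02035, h_3 = f(L/D)V²/2g = 0.2673 m
Series → Q common, losses add: H = Σh = 42.51 m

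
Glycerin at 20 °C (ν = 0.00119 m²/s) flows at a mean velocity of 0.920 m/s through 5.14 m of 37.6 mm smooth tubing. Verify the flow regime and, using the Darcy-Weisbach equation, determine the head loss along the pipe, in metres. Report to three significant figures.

h_f ≈ 13.0 m

Re = VD/ν = 0.920·0.03760/0.00119 = 29.1 → laminar (Re < 2300)
f = 64/Re = 2.202
h_f = f(L/D)V²/(2g) = 2.202·(5.14/0.03760)·0.920²/(2·9.81) = 12.98 m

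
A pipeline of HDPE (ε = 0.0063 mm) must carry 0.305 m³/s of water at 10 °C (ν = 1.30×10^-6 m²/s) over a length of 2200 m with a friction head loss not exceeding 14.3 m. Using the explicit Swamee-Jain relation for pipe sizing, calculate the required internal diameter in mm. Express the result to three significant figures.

D ≈ 436 mm

Swamee-Jain (Type III): D = 0.66·[ε^1.25·(LQ²/(gh_f))^4.75 + ν·Q^9.4·(L/(gh_f))^5.2]^0.04
LQ²/(gh_f) = 1.459; L/(gh_f) = 15.68
Term 1 = ε^1.25·(…)^4.75 = 1.90×10^-6; Term 2 = ν·Q^9.4·(…)^5.2 = 3.04×10^-5
D = 0.66·(1.90×10^-6 + 3.04×10^-5)^0.04 = 0.4364 m = 436 mm
Check: V = 2.04 m/s, Re = 6.84×10^5, f = 0.01266, h_f = 13.5 m ≈ 14.3 m ✓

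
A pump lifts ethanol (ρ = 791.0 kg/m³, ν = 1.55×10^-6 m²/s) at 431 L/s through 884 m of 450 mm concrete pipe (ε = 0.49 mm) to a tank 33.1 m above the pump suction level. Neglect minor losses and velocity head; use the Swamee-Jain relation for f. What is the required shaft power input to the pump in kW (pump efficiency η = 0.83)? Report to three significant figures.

V = 4Q/(πD²) = 2.710 m/s; Re = 7.87×10^5; ε/D = 0.00109; f = 0.02051
h_f = f(L/D)V²/2g = 15.08 m
Total head H = z + h_f = 33.1 + 15.08 = 48.18 m
P_hyd = ρgQH = 791.0·9.81·0.431·48.18 = 161.1 kW
P_shaft = P_hyd/η = 161.1/0.83 = 194.1 kW

P_shaft ≈ 194 kW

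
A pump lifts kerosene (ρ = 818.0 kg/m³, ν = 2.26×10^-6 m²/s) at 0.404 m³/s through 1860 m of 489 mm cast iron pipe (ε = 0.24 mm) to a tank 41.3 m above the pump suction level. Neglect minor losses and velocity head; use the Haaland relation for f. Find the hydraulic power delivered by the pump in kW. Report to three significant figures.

P_hyd ≈ 185 kW

V = 4Q/(πD²) = 2.151 m/s; Re = 4.65×10^5; ε/D = 4.91×10^-4; f = 0.01758
h_f = f(L/D)V²/2g = 15.77 m
Total head H = z + h_f = 41.3 + 15.77 = 57.07 m
P_hyd = ρgQH = 818.0·9.81·0.404·57.07 = 185.0 kW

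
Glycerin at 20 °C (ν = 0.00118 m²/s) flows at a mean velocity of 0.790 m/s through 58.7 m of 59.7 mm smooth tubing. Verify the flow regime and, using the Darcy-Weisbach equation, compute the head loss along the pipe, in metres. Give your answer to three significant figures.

h_f ≈ 50.1 m

Re = VD/ν = 0.790·0.05970/0.00118 = 40.0 → laminar (Re < 2300)
f = 64/Re = 1.601
h_f = f(L/D)V²/(2g) = 1.601·(58.7/0.05970)·0.790²/(2·9.81) = 50.08 m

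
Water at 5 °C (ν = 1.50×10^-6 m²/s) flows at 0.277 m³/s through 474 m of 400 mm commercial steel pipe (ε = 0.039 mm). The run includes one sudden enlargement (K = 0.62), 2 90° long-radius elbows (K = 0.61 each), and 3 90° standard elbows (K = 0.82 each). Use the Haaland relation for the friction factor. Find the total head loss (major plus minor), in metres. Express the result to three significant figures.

V = 4Q/(πD²) = 2.204 m/s; V²/2g = 0.2477 m
Re = 5.88×10^5, ε/D = 9.75×10^-5 → f = 0.01398 (Haaland)
Major: h_f = f(L/D)·V²/2g = 0.01398·1185·0.2477 = 4.102 m
Minor: ΣK = 4.30; h_m = ΣK·V²/2g = 1.065 m
Total H_L = 4.102 + 1.065 = 5.167 m

H_L ≈ 5.17 m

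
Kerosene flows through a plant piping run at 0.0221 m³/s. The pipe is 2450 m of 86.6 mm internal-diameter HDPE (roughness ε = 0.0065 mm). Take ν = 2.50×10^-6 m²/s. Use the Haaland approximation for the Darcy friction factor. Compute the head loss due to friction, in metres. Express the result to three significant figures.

h_f ≈ 351 m

V = 4Q/(πD²) = 4·0.0221/(π·0.0866²) = 3.752 m/s
Re = VD/ν = 3.752·0.0866/2.50×10^-6 = 1.30×10^5 → turbulent
ε/D = 0.0065/86.6 = 7.51×10^-5
Haaland: f = 0.01727
h_f = f(L/D)V²/(2g) = 0.01727·(2450/0.0866)·3.752²/(2·9.81) = 350.6 m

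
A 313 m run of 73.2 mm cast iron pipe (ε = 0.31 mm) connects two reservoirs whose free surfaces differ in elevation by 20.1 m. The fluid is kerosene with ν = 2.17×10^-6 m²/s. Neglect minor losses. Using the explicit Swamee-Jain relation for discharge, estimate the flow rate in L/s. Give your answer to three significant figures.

Swamee-Jain (Type II): Q = -0.965·√(gD⁵h_f/L)·ln[ε/(3.7D) + √(3.17ν²L/(gD³h_f))]
√(gD⁵h_f/L) = √(9.81·0.0732⁵·20.1/313) = 0.001151
ε/(3.7D) = 0.00114; √(3.17ν²L/(gD³h_f)) = 2.46×10^-4
Q = -0.965·0.001151·ln(0.001390) = 0.007304 m³/s
Check: V = 1.74 m/s, Re = 5.85×10^4, f = 0.03095, h_f = 20.3 m ≈ 20.1 m ✓

Q ≈ 7.30 L/s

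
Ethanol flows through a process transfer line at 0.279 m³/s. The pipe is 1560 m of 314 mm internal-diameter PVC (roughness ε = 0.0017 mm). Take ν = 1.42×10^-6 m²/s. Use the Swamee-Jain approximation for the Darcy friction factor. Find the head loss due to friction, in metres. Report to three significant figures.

V = 4Q/(πD²) = 4·0.279/(π·0.314²) = 3.603 m/s
Re = VD/ν = 3.603·0.314/1.42×10^-6 = 7.97×10^5 → turbulent
ε/D = 0.0017/314 = 5.41×10^-6
Swamee-Jain: f = 0.01218
h_f = f(L/D)V²/(2g) = 0.01218·(1560/0.314)·3.603²/(2·9.81) = 40.04 m

h_f ≈ 40.0 m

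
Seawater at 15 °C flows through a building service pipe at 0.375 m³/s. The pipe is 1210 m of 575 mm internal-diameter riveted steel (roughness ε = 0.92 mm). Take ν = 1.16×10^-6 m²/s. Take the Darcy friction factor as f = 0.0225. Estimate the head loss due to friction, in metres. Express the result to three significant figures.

V = 4Q/(πD²) = 4·0.375/(π·0.575²) = 1.444 m/s
h_f = f(L/D)V²/(2g) = 0.02250·(1210/0.575)·1.444²/(2·9.81) = 5.033 m

h_f ≈ 5.03 m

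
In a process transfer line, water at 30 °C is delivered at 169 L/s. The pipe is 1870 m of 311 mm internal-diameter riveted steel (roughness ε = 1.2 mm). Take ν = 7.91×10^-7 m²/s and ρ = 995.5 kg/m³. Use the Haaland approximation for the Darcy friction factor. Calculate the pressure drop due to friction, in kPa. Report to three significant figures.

Δp ≈ 419 kPa

V = 4Q/(πD²) = 4·0.169/(π·0.311²) = 2.225 m/s
Re = VD/ν = 2.225·0.311/7.91×10^-7 = 8.75×10^5 → turbulent
ε/D = 1.2/311 = 0.00386
Haaland: f = 0.02829
h_f = f(L/D)V²/(2g) = 0.02829·(1870/0.311)·2.225²/(2·9.81) = 42.92 m
Δp = ρg·h_f = 995.5·9.81·42.92 = 419.1 kPa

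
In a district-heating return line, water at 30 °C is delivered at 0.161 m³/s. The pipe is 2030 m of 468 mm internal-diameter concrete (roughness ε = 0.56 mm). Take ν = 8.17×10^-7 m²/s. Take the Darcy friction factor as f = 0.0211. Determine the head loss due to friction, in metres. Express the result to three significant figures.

h_f ≈ 4.09 m

V = 4Q/(πD²) = 4·0.161/(π·0.468²) = 0.9359 m/s
h_f = f(L/D)V²/(2g) = 0.02110·(2030/0.468)·0.9359²/(2·9.81) = 4.086 m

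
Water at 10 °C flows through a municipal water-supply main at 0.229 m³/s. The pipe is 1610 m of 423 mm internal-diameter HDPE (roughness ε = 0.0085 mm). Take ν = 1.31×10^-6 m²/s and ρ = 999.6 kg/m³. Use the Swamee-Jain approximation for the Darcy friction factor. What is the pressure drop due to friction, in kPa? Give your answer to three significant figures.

V = 4Q/(πD²) = 4·0.229/(π·0.423²) = 1.630 m/s
Re = VD/ν = 1.630·0.423/1.31×10^-6 = 5.26×10^5 → turbulent
ε/D = 0.0085/423 = 2.01×10^-5
Swamee-Jain: f = 0.01330
h_f = f(L/D)V²/(2g) = 0.01330·(1610/0.423)·1.630²/(2·9.81) = 6.851 m
Δp = ρg·h_f = 999.6·9.81·6.851 = 67.18 kPa

Δp ≈ 67.2 kPa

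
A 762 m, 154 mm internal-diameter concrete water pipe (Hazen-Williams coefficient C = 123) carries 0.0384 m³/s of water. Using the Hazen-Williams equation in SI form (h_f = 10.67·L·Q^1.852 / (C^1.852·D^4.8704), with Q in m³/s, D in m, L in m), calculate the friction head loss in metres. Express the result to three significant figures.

h_f ≈ 23.7 m

h_f = 10.67·762·0.0384^1.852 / (123^1.852·0.154^4.8704) = 23.71 m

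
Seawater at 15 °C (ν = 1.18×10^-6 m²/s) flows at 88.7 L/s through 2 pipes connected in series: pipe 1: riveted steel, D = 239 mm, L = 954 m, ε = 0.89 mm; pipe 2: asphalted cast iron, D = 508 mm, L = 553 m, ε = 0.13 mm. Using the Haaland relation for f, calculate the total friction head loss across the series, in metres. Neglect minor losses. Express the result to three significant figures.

H ≈ 22.6 m

Pipe 1: V = 1.977 m/s, Re = 4.00×10^5, ε/D = 0.00372, f = 0.02815, h_1 = f(L/D)V²/2g = 22.39 m
Pipe 2: V = 0.4376 m/s, Re = 1.88×10^5, ε/D = 2.56×10^-4, f = 0.01736, h_2 = f(L/D)V²/2g = 0.1845 m
Series → Q common, losses add: H = Σh = 22.57 m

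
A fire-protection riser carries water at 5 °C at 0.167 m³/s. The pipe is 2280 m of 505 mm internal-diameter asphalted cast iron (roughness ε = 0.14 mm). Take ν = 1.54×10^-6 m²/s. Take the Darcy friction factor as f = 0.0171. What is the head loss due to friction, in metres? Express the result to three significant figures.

h_f ≈ 2.74 m

V = 4Q/(πD²) = 4·0.167/(π·0.505²) = 0.8338 m/s
h_f = f(L/D)V²/(2g) = 0.01710·(2280/0.505)·0.8338²/(2·9.81) = 2.735 m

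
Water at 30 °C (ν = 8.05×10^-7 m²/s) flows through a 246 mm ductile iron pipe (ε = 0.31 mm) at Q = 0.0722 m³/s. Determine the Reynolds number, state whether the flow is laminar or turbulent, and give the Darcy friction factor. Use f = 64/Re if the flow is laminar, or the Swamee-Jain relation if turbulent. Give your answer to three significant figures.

Re ≈ 4.64×10^5; turbulent; f ≈ 0.0215

V = 4Q/(πD²) = 1.519 m/s
Re = VD/ν = 1.519·0.246/8.05×10^-7 = 4.64×10^5
Re > 4000 → turbulent; ε/D = 0.00126
Swamee-Jain: f = 0.02146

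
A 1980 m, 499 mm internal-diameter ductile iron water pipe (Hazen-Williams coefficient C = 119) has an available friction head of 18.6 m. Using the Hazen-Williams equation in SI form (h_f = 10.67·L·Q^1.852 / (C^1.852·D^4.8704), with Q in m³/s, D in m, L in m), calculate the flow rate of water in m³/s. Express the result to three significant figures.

Q ≈ 0.428 m³/s

Rearranging: Q = [h_f·C^1.852·D^4.8704 / (10.67·L)]^(1/1.852)
Q = [18.6·119^1.852·0.499^4.8704 / (10.67·1980)]^0.540 = 0.4284 m³/s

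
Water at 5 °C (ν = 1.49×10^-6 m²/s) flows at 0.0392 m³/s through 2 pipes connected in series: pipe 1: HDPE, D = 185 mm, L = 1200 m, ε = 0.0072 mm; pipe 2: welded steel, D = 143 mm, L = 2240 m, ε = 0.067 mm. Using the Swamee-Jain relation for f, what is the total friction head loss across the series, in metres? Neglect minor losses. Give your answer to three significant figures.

H ≈ 99.4 m

Pipe 1: V = 1.458 m/s, Re = 1.81×10^5, ε/D = 3.89×10^-5, f = 0.01617, h_1 = f(L/D)V²/2g = 11.37 m
Pipe 2: V = 2.441 m/s, Re = 2.34×10^5, ε/D = 4.69×10^-4, f = 0.01850, h_2 = f(L/D)V²/2g = 88.01 m
Series → Q common, losses add: H = Σh = 99.38 m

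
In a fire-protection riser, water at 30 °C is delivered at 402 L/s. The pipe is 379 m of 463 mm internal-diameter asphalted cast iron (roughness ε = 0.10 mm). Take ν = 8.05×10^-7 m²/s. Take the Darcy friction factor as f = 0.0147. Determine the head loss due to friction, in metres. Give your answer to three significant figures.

V = 4Q/(πD²) = 4·0.402/(π·0.463²) = 2.388 m/s
h_f = f(L/D)V²/(2g) = 0.01470·(379/0.463)·2.388²/(2·9.81) = 3.496 m

h_f ≈ 3.50 m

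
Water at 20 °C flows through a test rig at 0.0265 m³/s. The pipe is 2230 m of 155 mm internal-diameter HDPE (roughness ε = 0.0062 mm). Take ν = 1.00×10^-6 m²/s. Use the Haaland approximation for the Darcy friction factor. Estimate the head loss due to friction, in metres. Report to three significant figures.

V = 4Q/(πD²) = 4·0.0265/(π·0.155²) = 1.404 m/s
Re = VD/ν = 1.404·0.155/1.00×10^-6 = 2.18×10^5 → turbulent
ε/D = 0.0062/155 = 4.00×10^-5
Haaland: f = 0.01552
h_f = f(L/D)V²/(2g) = 0.01552·(2230/0.155)·1.404²/(2·9.81) = 22.45 m

h_f ≈ 22.5 m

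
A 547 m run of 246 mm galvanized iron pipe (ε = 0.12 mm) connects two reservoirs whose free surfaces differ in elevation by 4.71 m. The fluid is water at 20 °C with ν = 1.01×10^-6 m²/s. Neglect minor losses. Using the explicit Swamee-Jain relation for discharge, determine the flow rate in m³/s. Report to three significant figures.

Swamee-Jain (Type II): Q = -0.965·√(gD⁵h_f/L)·ln[ε/(3.7D) + √(3.17ν²L/(gD³h_f))]
√(gD⁵h_f/L) = √(9.81·0.246⁵·4.71/547) = 0.008723
ε/(3.7D) = 1.32×10^-4; √(3.17ν²L/(gD³h_f)) = 5.07×10^-5
Q = -0.965·0.008723·ln(1.825×10^-4) = 0.07247 m³/s
Check: V = 1.52 m/s, Re = 3.71×10^5, f = 0.01800, h_f = 4.74 m ≈ 4.71 m ✓

Q ≈ 0.0725 m³/s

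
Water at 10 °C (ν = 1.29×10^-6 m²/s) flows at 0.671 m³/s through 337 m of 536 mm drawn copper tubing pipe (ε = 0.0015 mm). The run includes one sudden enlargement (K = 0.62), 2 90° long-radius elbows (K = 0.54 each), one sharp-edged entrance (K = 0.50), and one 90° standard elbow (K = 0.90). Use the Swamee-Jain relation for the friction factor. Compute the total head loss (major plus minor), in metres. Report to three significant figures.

V = 4Q/(πD²) = 2.974 m/s; V²/2g = 0.4507 m
Re = 1.24×10^6, ε/D = 2.80×10^-6 → f = 0.01129 (Swamee-Jain)
Major: h_f = f(L/D)·V²/2g = 0.01129·628.7·0.4507 = 3.198 m
Minor: ΣK = 3.10; h_m = ΣK·V²/2g = 1.397 m
Total H_L = 3.198 + 1.397 = 4.595 m

H_L ≈ 4.60 m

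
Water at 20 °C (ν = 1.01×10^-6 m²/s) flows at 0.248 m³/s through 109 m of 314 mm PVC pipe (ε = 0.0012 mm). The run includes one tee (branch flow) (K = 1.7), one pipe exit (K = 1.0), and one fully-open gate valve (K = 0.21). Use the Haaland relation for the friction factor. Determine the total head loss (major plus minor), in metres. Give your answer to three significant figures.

H_L ≈ 3.64 m

V = 4Q/(πD²) = 3.203 m/s; V²/2g = 0.5228 m
Re = 9.96×10^5, ε/D = 3.82×10^-6 → f = 0.01166 (Haaland)
Major: h_f = f(L/D)·V²/2g = 0.01166·347.1·0.5228 = 2.116 m
Minor: ΣK = 2.91; h_m = ΣK·V²/2g = 1.521 m
Total H_L = 2.116 + 1.521 = 3.637 m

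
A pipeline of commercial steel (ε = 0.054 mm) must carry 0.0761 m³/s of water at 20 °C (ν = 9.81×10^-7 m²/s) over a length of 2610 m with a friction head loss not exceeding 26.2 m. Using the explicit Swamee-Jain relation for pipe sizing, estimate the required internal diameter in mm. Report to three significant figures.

Swamee-Jain (Type III): D = 0.66·[ε^1.25·(LQ²/(gh_f))^4.75 + ν·Q^9.4·(L/(gh_f))^5.2]^0.04
LQ²/(gh_f) = 0.05881; L/(gh_f) = 10.15
Term 1 = ε^1.25·(…)^4.75 = 6.61×10^-12; Term 2 = ν·Q^9.4·(…)^5.2 = 5.14×10^-12
D = 0.66·(6.61×10^-12 + 5.14×10^-12)^0.04 = 0.2412 m = 241 mm
Check: V = 1.67 m/s, Re = 4.10×10^5, f = 0.01600, h_f = 24.5 m ≈ 26.2 m ✓

D ≈ 241 mm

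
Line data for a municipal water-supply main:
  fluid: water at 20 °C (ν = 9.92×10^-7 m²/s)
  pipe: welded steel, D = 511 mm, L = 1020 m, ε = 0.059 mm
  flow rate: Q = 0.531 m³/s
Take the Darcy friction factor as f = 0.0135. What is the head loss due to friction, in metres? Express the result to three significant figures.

V = 4Q/(πD²) = 4·0.531/(π·0.511²) = 2.589 m/s
h_f = f(L/D)V²/(2g) = 0.01350·(1020/0.511)·2.589²/(2·9.81) = 9.207 m

h_f ≈ 9.21 m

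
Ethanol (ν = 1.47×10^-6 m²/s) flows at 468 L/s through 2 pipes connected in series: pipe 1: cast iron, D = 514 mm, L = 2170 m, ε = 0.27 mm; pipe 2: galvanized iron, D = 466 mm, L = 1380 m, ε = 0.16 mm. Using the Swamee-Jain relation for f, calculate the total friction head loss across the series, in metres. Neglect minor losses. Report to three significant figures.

H ≈ 37.7 m

Pipe 1: V = 2.255 m/s, Re = 7.89×10^5, ε/D = 5.25×10^-4, f = 0.01760, h_1 = f(L/D)V²/2g = 19.27 m
Pipe 2: V = 2.744 m/s, Re = 8.70×10^5, ε/D = 3.43×10^-4, f = 0.01622, h_2 = f(L/D)V²/2g = 18.44 m
Series → Q common, losses add: H = Σh = 37.70 m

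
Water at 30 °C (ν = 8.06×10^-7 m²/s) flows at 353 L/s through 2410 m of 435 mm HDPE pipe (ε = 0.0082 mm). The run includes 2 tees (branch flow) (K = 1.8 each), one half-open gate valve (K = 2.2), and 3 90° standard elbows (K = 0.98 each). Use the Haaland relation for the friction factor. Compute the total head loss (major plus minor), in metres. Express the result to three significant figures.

V = 4Q/(πD²) = 2.375 m/s; V²/2g = 0.2876 m
Re = 1.28×10^6, ε/D = 1.89×10^-5 → f = 0.01153 (Haaland)
Major: h_f = f(L/D)·V²/2g = 0.01153·5540·0.2876 = 18.38 m
Minor: ΣK = 8.74; h_m = ΣK·V²/2g = 2.513 m
Total H_L = 18.38 + 2.513 = 20.89 m

H_L ≈ 20.9 m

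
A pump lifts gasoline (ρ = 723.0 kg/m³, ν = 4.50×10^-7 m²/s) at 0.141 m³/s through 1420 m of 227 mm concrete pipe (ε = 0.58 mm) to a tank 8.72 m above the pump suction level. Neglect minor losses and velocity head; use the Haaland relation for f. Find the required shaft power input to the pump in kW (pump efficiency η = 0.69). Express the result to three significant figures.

P_shaft ≈ 154 kW

V = 4Q/(πD²) = 3.484 m/s; Re = 1.76×10^6; ε/D = 0.00256; f = 0.02515
h_f = f(L/D)V²/2g = 97.34 m
Total head H = z + h_f = 8.72 + 97.34 = 106.1 m
P_hyd = ρgQH = 723.0·9.81·0.141·106.1 = 106.1 kW
P_shaft = P_hyd/η = 106.1/0.69 = 153.7 kW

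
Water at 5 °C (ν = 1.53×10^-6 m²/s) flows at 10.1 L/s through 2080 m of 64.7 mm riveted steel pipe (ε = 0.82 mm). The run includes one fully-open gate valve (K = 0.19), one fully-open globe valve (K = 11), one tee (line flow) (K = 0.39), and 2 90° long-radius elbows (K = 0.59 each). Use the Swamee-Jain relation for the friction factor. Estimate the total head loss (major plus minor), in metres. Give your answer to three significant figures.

H_L ≈ 652 m

V = 4Q/(πD²) = 3.072 m/s; V²/2g = 0.4810 m
Re = 1.30×10^5, ε/D = 0.0127 → f = 0.04174 (Swamee-Jain)
Major: h_f = f(L/D)·V²/2g = 0.04174·32148·0.4810 = 645.4 m
Minor: ΣK = 12.8; h_m = ΣK·V²/2g = 6.138 m
Total H_L = 645.4 + 6.138 = 651.5 m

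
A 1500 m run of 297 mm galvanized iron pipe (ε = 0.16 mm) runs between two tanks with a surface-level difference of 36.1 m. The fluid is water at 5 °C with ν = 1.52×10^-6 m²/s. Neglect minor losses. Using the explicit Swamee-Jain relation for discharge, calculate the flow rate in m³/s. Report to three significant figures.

Q ≈ 0.194 m³/s

Swamee-Jain (Type II): Q = -0.965·√(gD⁵h_f/L)·ln[ε/(3.7D) + √(3.17ν²L/(gD³h_f))]
√(gD⁵h_f/L) = √(9.81·0.297⁵·36.1/1500) = 0.02336
ε/(3.7D) = 1.46×10^-4; √(3.17ν²L/(gD³h_f)) = 3.44×10^-5
Q = -0.965·0.02336·ln(1.800×10^-4) = 0.1944 m³/s
Check: V = 2.81 m/s, Re = 5.48×10^5, f = 0.01794, h_f = 36.3 m ≈ 36.1 m ✓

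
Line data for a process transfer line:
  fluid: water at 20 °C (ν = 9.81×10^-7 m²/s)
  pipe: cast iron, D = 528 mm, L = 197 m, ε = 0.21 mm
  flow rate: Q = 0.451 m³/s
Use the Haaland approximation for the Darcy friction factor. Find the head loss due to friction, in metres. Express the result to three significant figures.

V = 4Q/(πD²) = 4·0.451/(π·0.528²) = 2.060 m/s
Re = VD/ν = 2.060·0.528/9.81×10^-7 = 1.11×10^6 → turbulent
ε/D = 0.21/528 = 3.98×10^-4
Haaland: f = 0.01638
h_f = f(L/D)V²/(2g) = 0.01638·(197/0.528)·2.060²/(2·9.81) = 1.321 m

h_f ≈ 1.32 m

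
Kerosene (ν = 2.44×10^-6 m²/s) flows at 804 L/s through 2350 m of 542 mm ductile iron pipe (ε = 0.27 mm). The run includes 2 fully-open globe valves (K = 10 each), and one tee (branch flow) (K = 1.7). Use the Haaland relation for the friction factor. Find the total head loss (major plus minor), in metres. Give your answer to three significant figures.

V = 4Q/(πD²) = 3.485 m/s; V²/2g = 0.6189 m
Re = 7.74×10^5, ε/D = 4.98×10^-4 → f = 0.01728 (Haaland)
Major: h_f = f(L/D)·V²/2g = 0.01728·4336·0.6189 = 46.38 m
Minor: ΣK = 21.7; h_m = ΣK·V²/2g = 13.43 m
Total H_L = 46.38 + 13.43 = 59.81 m

H_L ≈ 59.8 m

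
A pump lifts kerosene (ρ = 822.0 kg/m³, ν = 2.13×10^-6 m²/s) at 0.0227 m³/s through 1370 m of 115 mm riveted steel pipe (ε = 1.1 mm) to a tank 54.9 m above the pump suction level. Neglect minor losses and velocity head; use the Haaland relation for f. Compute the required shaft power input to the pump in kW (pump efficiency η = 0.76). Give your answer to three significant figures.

V = 4Q/(πD²) = 2.185 m/s; Re = 1.18×10^5; ε/D = 0.00957; f = 0.03790
h_f = f(L/D)V²/2g = 109.9 m
Total head H = z + h_f = 54.9 + 109.9 = 164.8 m
P_hyd = ρgQH = 822.0·9.81·0.0227·164.8 = 30.17 kW
P_shaft = P_hyd/η = 30.17/0.76 = 39.70 kW

P_shaft ≈ 39.7 kW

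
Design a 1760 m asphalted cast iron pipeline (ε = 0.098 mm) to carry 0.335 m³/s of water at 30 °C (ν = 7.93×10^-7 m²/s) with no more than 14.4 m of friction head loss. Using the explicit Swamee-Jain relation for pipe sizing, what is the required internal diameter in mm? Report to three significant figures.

Swamee-Jain (Type III): D = 0.66·[ε^1.25·(LQ²/(gh_f))^4.75 + ν·Q^9.4·(L/(gh_f))^5.2]^0.04
LQ²/(gh_f) = 1.398; L/(gh_f) = 12.46
Term 1 = ε^1.25·(…)^4.75 = 4.79×10^-5; Term 2 = ν·Q^9.4·(…)^5.2 = 1.35×10^-5
D = 0.66·(4.79×10^-5 + 1.35×10^-5)^0.04 = 0.4478 m = 448 mm
Check: V = 2.13 m/s, Re = 1.20×10^6, f = 0.01484, h_f = 13.4 m ≈ 14.4 m ✓

D ≈ 448 mm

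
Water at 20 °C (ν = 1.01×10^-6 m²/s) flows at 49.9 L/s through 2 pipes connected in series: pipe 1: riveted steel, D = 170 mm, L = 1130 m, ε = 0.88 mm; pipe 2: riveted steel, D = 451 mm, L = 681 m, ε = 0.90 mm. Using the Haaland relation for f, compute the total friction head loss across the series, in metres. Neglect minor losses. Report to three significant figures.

H ≈ 50.9 m

Pipe 1: V = 2.198 m/s, Re = 3.70×10^5, ε/D = 0.00518, f = 0.03098, h_1 = f(L/D)V²/2g = 50.73 m
Pipe 2: V = 0.3124 m/s, Re = 1.39×10^5, ε/D = 0.00200, f = 0.02456, h_2 = f(L/D)V²/2g = 0.1844 m
Series → Q common, losses add: H = Σh = 50.91 m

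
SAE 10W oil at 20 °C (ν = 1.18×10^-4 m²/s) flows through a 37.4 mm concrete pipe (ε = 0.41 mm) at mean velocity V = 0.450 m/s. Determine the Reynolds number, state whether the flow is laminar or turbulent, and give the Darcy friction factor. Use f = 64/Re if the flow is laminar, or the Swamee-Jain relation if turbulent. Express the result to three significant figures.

Re ≈ 143; laminar; f = 64/Re ≈ 0.449

Re = VD/ν = 0.4500·0.0374/1.18×10^-4 = 143
Re < 2300 → laminar → f = 64/Re = 0.4487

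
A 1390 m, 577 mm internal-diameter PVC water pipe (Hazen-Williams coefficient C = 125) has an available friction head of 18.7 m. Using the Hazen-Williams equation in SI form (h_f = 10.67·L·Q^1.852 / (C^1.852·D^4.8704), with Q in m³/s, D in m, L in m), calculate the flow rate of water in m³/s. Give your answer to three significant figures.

Rearranging: Q = [h_f·C^1.852·D^4.8704 / (10.67·L)]^(1/1.852)
Q = [18.7·125^1.852·0.577^4.8704 / (10.67·1390)]^0.540 = 0.8004 m³/s

Q ≈ 0.800 m³/s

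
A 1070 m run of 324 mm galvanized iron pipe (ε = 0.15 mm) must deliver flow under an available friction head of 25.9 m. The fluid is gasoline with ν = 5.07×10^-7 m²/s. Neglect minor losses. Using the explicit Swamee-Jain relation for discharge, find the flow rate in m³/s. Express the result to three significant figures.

Q ≈ 0.250 m³/s

Swamee-Jain (Type II): Q = -0.965·√(gD⁵h_f/L)·ln[ε/(3.7D) + √(3.17ν²L/(gD³h_f))]
√(gD⁵h_f/L) = √(9.81·0.324⁵·25.9/1070) = 0.02912
ε/(3.7D) = 1.25×10^-4; √(3.17ν²L/(gD³h_f)) = 1.00×10^-5
Q = -0.965·0.02912·ln(1.352×10^-4) = 0.2503 m³/s
Check: V = 3.04 m/s, Re = 1.94×10^6, f = 0.01677, h_f = 26.0 m ≈ 25.9 m ✓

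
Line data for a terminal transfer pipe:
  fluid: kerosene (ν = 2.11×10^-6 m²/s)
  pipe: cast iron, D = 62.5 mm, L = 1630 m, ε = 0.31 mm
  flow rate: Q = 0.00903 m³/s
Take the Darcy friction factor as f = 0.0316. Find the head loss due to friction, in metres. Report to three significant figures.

V = 4Q/(πD²) = 4·0.00903/(π·0.0625²) = 2.943 m/s
h_f = f(L/D)V²/(2g) = 0.03160·(1630/0.0625)·2.943²/(2·9.81) = 363.9 m

h_f ≈ 364 m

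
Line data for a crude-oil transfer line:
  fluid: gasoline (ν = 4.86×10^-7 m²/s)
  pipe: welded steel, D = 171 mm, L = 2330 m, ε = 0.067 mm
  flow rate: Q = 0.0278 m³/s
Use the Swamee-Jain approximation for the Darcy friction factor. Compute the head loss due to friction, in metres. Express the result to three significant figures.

V = 4Q/(πD²) = 4·0.0278/(π·0.171²) = 1.210 m/s
Re = VD/ν = 1.210·0.171/4.86×10^-7 = 4.26×10^5 → turbulent
ε/D = 0.067/171 = 3.92×10^-4
Swamee-Jain: f = 0.01723
h_f = f(L/D)V²/(2g) = 0.01723·(2330/0.171)·1.210²/(2·9.81) = 17.53 m

h_f ≈ 17.5 m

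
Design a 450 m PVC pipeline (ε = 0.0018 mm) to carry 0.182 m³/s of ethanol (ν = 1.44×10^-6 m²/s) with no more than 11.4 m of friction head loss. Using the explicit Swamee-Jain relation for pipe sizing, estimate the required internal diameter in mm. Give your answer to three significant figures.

D ≈ 272 mm

Swamee-Jain (Type III): D = 0.66·[ε^1.25·(LQ²/(gh_f))^4.75 + ν·Q^9.4·(L/(gh_f))^5.2]^0.04
LQ²/(gh_f) = 0.1333; L/(gh_f) = 4.024
Term 1 = ε^1.25·(…)^4.75 = 4.59×10^-12; Term 2 = ν·Q^9.4·(…)^5.2 = 2.22×10^-10
D = 0.66·(4.59×10^-12 + 2.22×10^-10)^0.04 = 0.2715 m = 272 mm
Check: V = 3.14 m/s, Re = 5.93×10^5, f = 0.01282, h_f = 10.7 m ≈ 11.4 m ✓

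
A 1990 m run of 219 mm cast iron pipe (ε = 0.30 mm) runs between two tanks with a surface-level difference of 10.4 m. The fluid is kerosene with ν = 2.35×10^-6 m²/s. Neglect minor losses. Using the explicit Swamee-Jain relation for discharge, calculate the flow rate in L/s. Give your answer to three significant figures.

Q ≈ 36.8 L/s

Swamee-Jain (Type II): Q = -0.965·√(gD⁵h_f/L)·ln[ε/(3.7D) + √(3.17ν²L/(gD³h_f))]
√(gD⁵h_f/L) = √(9.81·0.219⁵·10.4/1990) = 0.005082
ε/(3.7D) = 3.70×10^-4; √(3.17ν²L/(gD³h_f)) = 1.80×10^-4
Q = -0.965·0.005082·ln(5.505×10^-4) = 0.03680 m³/s
Check: V = 0.977 m/s, Re = 9.11×10^4, f = 0.02373, h_f = 10.5 m ≈ 10.4 m ✓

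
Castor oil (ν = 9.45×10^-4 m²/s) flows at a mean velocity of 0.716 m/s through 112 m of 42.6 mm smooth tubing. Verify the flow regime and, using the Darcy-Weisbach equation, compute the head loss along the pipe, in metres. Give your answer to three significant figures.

h_f ≈ 136 m

Re = VD/ν = 0.716·0.04260/9.45×10^-4 = 32.3 → laminar (Re < 2300)
f = 64/Re = 1.983
h_f = f(L/D)V²/(2g) = 1.983·(112/0.04260)·0.716²/(2·9.81) = 136.2 m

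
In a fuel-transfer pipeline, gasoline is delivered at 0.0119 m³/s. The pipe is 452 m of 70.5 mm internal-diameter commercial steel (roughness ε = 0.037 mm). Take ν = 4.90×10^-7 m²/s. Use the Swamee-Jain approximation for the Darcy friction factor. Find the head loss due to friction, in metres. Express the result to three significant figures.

h_f ≈ 54.8 m

V = 4Q/(πD²) = 4·0.0119/(π·0.0705²) = 3.048 m/s
Re = VD/ν = 3.048·0.0705/4.90×10^-7 = 4.39×10^5 → turbulent
ε/D = 0.037/70.5 = 5.25×10^-4
Swamee-Jain: f = 0.01805
h_f = f(L/D)V²/(2g) = 0.01805·(452/0.0705)·3.048²/(2·9.81) = 54.81 m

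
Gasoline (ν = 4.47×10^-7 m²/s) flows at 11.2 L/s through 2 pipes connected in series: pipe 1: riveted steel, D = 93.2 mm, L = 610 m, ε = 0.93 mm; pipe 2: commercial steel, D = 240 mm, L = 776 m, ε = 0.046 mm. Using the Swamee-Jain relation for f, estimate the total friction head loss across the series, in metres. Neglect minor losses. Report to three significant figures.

H ≈ 34.5 m

Pipe 1: V = 1.642 m/s, Re = 3.42×10^5, ε/D = 0.00998, f = 0.03816, h_1 = f(L/D)V²/2g = 34.31 m
Pipe 2: V = 0.2476 m/s, Re = 1.33×10^5, ε/D = 1.92×10^-4, f = 0.01810, h_2 = f(L/D)V²/2g = 0.1829 m
Series → Q common, losses add: H = Σh = 34.49 m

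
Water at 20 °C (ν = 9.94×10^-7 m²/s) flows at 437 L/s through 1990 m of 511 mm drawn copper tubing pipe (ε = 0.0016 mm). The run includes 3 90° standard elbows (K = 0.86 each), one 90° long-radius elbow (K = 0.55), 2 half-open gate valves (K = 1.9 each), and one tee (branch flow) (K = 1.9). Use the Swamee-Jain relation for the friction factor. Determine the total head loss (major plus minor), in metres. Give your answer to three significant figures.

H_L ≈ 12.4 m

V = 4Q/(πD²) = 2.131 m/s; V²/2g = 0.2314 m
Re = 1.10×10^6, ε/D = 3.13×10^-6 → f = 0.01151 (Swamee-Jain)
Major: h_f = f(L/D)·V²/2g = 0.01151·3894·0.2314 = 10.38 m
Minor: ΣK = 8.83; h_m = ΣK·V²/2g = 2.043 m
Total H_L = 10.38 + 2.043 = 12.42 m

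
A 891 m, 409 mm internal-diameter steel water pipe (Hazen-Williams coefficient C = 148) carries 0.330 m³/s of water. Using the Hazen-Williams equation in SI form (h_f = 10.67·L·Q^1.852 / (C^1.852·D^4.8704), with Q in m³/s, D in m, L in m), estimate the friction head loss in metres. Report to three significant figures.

h_f = 10.67·891·0.330^1.852 / (148^1.852·0.409^4.8704) = 9.080 m

h_f ≈ 9.08 m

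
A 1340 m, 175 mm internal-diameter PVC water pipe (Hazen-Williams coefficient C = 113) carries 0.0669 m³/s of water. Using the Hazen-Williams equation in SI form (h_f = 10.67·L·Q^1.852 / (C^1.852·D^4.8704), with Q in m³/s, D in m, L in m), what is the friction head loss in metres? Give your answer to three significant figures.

h_f ≈ 73.2 m

h_f = 10.67·1340·0.0669^1.852 / (113^1.852·0.175^4.8704) = 73.18 m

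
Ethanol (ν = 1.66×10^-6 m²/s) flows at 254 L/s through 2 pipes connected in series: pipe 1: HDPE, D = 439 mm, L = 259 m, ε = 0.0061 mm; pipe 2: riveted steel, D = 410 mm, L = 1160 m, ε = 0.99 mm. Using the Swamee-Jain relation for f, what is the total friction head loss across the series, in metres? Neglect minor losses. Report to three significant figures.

H ≈ 14.5 m

Pipe 1: V = 1.678 m/s, Re = 4.44×10^5, ε/D = 1.39×10^-5, f = 0.01358, h_1 = f(L/D)V²/2g = 1.150 m
Pipe 2: V = 1.924 m/s, Re = 4.75×10^5, ε/D = 0.00241, f = 0.02509, h_2 = f(L/D)V²/2g = 13.39 m
Series → Q common, losses add: H = Σh = 14.54 m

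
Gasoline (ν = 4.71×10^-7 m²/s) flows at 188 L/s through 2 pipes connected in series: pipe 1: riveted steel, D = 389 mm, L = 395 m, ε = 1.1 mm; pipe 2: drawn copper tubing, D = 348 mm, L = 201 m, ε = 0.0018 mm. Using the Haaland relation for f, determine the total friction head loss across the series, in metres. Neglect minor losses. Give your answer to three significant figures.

H ≈ 4.62 m

Pipe 1: V = 1.582 m/s, Re = 1.31×10^6, ε/D = 0.00283, f = 0.02589, h_1 = f(L/D)V²/2g = 3.352 m
Pipe 2: V = 1.977 m/s, Re = 1.46×10^6, ε/D = 5.17×10^-6, f = 0.01100, h_2 = f(L/D)V²/2g = 1.265 m
Series → Q common, losses add: H = Σh = 4.617 m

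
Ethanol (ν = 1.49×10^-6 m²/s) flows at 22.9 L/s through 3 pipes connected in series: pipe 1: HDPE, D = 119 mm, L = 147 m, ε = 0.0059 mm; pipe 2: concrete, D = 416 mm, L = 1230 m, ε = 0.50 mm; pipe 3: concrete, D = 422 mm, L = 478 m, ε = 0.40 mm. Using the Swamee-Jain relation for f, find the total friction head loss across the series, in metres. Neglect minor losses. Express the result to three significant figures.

H ≈ 4.56 m

Pipe 1: V = 2.059 m/s, Re = 1.64×10^5, ε/D = 4.96×10^-5, f = 0.01654, h_1 = f(L/D)V²/2g = 4.414 m
Pipe 2: V = 0.1685 m/s, Re = 4.70×10^4, ε/D = 0.00120, f = 0.02494, h_2 = f(L/D)V²/2g = 0.1067 m
Pipe 3: V = 0.1637 m/s, Re = 4.64×10^4, ε/D = 9.48×10^-4, f = 0.02428, h_3 = f(L/D)V²/2g = 0.03758 m
Series → Q common, losses add: H = Σh = 4.559 m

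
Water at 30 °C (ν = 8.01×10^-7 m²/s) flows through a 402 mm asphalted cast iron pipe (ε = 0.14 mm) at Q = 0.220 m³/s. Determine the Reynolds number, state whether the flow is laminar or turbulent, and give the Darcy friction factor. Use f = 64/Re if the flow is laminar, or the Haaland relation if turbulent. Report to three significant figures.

Re ≈ 8.70×10^5; turbulent; f ≈ 0.0161

V = 4Q/(πD²) = 1.733 m/s
Re = VD/ν = 1.733·0.402/8.01×10^-7 = 8.70×10^5
Re > 4000 → turbulent; ε/D = 3.48×10^-4
Haaland: f = 0.01610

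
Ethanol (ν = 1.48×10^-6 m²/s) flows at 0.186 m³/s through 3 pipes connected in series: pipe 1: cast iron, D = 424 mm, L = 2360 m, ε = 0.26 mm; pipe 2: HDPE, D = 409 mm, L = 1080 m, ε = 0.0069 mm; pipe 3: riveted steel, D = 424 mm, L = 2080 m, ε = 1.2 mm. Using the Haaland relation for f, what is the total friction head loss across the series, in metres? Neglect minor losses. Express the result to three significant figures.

Pipe 1: V = 1.317 m/s, Re = 3.77×10^5, ε/D = 6.13×10^-4, f = 0.01848, h_1 = f(L/D)V²/2g = 9.098 m
Pipe 2: V = 1.416 m/s, Re = 3.91×10^5, ε/D = 1.69×10^-5, f = 0.01382, h_2 = f(L/D)V²/2g = 3.728 m
Pipe 3: V = 1.317 m/s, Re = 3.77×10^5, ε/D = 0.00283, f = 0.02613, h_3 = f(L/D)V²/2g = 11.34 m
Series → Q common, losses add: H = Σh = 24.16 m

H ≈ 24.2 m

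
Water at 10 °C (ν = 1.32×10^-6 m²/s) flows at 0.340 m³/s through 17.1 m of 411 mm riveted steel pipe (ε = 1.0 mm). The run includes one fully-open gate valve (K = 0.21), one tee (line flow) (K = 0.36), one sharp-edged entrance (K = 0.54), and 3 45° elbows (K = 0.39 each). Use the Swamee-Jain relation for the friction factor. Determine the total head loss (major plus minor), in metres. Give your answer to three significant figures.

H_L ≈ 1.11 m

V = 4Q/(πD²) = 2.563 m/s; V²/2g = 0.3347 m
Re = 7.98×10^5, ε/D = 0.00243 → f = 0.02497 (Swamee-Jain)
Major: h_f = f(L/D)·V²/2g = 0.02497·41.61·0.3347 = 0.3478 m
Minor: ΣK = 2.28; h_m = ΣK·V²/2g = 0.7632 m
Total H_L = 0.3478 + 0.7632 = 1.111 m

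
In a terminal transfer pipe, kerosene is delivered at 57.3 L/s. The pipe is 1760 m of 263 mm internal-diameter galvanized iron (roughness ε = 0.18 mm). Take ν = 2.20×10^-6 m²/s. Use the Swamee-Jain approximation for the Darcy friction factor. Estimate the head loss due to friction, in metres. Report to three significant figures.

h_f ≈ 7.84 m

V = 4Q/(πD²) = 4·0.0573/(π·0.263²) = 1.055 m/s
Re = VD/ν = 1.055·0.263/2.20×10^-6 = 1.26×10^5 → turbulent
ε/D = 0.18/263 = 6.84×10^-4
Swamee-Jain: f = 0.02066
h_f = f(L/D)V²/(2g) = 0.02066·(1760/0.263)·1.055²/(2·9.81) = 7.840 m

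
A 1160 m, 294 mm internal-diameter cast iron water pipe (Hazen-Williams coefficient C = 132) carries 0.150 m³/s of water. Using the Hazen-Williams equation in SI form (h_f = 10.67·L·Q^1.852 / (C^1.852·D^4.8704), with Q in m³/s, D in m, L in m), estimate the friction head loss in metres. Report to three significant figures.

h_f = 10.67·1160·0.150^1.852 / (132^1.852·0.294^4.8704) = 16.94 m

h_f ≈ 16.9 m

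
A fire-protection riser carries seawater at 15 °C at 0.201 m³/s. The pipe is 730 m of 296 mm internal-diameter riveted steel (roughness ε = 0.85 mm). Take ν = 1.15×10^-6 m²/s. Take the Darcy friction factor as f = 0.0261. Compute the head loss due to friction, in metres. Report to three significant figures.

V = 4Q/(πD²) = 4·0.201/(π·0.296²) = 2.921 m/s
h_f = f(L/D)V²/(2g) = 0.02610·(730/0.296)·2.921²/(2·9.81) = 27.99 m

h_f ≈ 28.0 m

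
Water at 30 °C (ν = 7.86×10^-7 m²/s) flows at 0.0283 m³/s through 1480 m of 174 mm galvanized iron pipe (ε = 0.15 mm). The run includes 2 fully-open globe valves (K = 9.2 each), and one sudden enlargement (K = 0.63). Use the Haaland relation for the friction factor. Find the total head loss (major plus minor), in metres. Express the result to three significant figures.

V = 4Q/(πD²) = 1.190 m/s; V²/2g = 0.07219 m
Re = 2.63×10^5, ε/D = 8.62×10^-4 → f = 0.02004 (Haaland)
Major: h_f = f(L/D)·V²/2g = 0.02004·8506·0.07219 = 12.31 m
Minor: ΣK = 19.0; h_m = ΣK·V²/2g = 1.374 m
Total H_L = 12.31 + 1.374 = 13.68 m

H_L ≈ 13.7 m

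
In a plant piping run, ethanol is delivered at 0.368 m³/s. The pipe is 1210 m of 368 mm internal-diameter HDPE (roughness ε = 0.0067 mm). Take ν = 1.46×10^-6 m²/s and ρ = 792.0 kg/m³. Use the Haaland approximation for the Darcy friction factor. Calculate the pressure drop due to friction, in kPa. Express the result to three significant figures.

V = 4Q/(πD²) = 4·0.368/(π·0.368²) = 3.460 m/s
Re = VD/ν = 3.460·0.368/1.46×10^-6 = 8.72×10^5 → turbulent
ε/D = 0.0067/368 = 1.82×10^-5
Haaland: f = 0.01217
h_f = f(L/D)V²/(2g) = 0.01217·(1210/0.368)·3.460²/(2·9.81) = 24.41 m
Δp = ρg·h_f = 792.0·9.81·24.41 = 189.7 kPa

Δp ≈ 190 kPa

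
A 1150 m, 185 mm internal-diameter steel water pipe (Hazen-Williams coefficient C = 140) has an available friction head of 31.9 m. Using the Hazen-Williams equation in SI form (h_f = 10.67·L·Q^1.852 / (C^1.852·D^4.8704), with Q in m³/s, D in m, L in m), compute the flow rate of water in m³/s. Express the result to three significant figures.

Rearranging: Q = [h_f·C^1.852·D^4.8704 / (10.67·L)]^(1/1.852)
Q = [31.9·140^1.852·0.185^4.8704 / (10.67·1150)]^0.540 = 0.06654 m³/s

Q ≈ 0.0665 m³/s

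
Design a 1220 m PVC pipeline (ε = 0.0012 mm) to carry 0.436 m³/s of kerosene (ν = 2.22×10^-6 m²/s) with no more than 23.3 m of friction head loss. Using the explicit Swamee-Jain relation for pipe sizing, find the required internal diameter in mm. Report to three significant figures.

D ≈ 407 mm

Swamee-Jain (Type III): D = 0.66·[ε^1.25·(LQ²/(gh_f))^4.75 + ν·Q^9.4·(L/(gh_f))^5.2]^0.04
LQ²/(gh_f) = 1.015; L/(gh_f) = 5.337
Term 1 = ε^1.25·(…)^4.75 = 4.26×10^-8; Term 2 = ν·Q^9.4·(…)^5.2 = 5.49×10^-6
D = 0.66·(4.26×10^-8 + 5.49×10^-6)^0.04 = 0.4067 m = 407 mm
Check: V = 3.36 m/s, Re = 6.15×10^5, f = 0.01267, h_f = 21.8 m ≈ 23.3 m ✓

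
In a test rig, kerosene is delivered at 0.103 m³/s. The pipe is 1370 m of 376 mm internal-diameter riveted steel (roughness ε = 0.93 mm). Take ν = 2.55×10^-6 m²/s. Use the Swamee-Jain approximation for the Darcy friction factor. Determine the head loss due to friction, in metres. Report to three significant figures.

h_f ≈ 4.17 m

V = 4Q/(πD²) = 4·0.103/(π·0.376²) = 0.9276 m/s
Re = VD/ν = 0.9276·0.376/2.55×10^-6 = 1.37×10^5 → turbulent
ε/D = 0.93/376 = 0.00247
Swamee-Jain: f = 0.02612
h_f = f(L/D)V²/(2g) = 0.02612·(1370/0.376)·0.9276²/(2·9.81) = 4.173 m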